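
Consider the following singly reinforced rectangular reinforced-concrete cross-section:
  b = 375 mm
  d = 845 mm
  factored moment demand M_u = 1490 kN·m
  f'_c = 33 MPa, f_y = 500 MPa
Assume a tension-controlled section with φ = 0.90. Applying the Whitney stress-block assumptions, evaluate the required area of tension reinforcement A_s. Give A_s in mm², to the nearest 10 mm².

A_s ≈ 4480 mm²

M_n = M_u/φ = 1490/0.90 = 1655.56 kN·m.
With M_n = 0.85 f'_c a b (d − a/2), solve the quadratic for a:
a = d − √(d² − 2M_n/(0.85 f'_c b)) = 845 − √(845² − 2 × 1655.56×10⁶/(0.85 × 33 × 375)) = 213.14 mm.
A_s = 0.85 f'_c a b / f_y = 0.85 × 33 × 213.14 × 375 / 500 = 4483.9 mm².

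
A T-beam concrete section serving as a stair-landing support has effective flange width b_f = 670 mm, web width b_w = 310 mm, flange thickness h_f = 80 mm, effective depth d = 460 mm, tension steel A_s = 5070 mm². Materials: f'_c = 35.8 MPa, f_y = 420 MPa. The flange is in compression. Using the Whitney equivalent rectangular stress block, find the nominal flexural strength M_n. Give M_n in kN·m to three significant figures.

Tension: T = A_s f_y = 5070 × 420 = 2129400 N.
Try a within the flange: a = T/(0.85 f'_c b_f) = 2129400/(0.85 × 35.8 × 670) = 104.44 mm.
a = 104.44 > h_f = 80 mm: the block extends into the web. Split into flange-overhang and web parts.
C_f = 0.85 f'_c (b_f − b_w) h_f = 0.85 × 35.8 × (670 − 310) × 80 = 876384 N.
Remaining web compression depth: a_w = (T − C_f)/(0.85 f'_c b_w) = (2129400 − 876384)/(0.85 × 35.8 × 310) = 132.83 mm.
M_n = C_f(d − h_f/2) + (T − C_f)(d − a_w/2) = 876384 × (460 − 40) + 1253016 × (460 − 66.415) = 368.08 + 493.17 = 861.25 × 10⁶ N·mm.
M_n = 861.25 kN·m.

M_n ≈ 861 kN·m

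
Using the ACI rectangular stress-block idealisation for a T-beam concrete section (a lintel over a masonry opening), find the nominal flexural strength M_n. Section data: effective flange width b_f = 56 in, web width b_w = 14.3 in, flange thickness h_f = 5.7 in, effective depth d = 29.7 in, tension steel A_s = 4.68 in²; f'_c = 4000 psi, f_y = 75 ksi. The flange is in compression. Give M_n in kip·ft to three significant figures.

M_n ≈ 842 kip·ft

Tension: T = A_s f_y = 4.68 × 75 = 351 kips.
Try a within the flange: a = T/(0.85 f'_c b_f) = 351/(0.85 × 4 × 56) = 1.843 in.
Since a = 1.843 ≤ h_f = 5.7 in, the stress block lies entirely in the flange; analyse as a rectangular beam of width b_f.
M_n = T(d − a/2) = 351 × (29.7 − 0.9215) = 10101.3 kip·in.
M_n = 10101.3/12 = 841.78 kip·ft.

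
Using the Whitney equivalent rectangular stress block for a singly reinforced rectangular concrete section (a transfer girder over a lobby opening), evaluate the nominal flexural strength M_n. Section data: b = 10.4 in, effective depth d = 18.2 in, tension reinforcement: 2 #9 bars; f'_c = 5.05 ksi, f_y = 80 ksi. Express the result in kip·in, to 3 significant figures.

A_s = 2 × 1 = 2 in².
T = A_s f_y = 2 × 80 = 160 kips.
a = T/(0.85 f'_c b) = 160/(0.85 × 5.05 × 10.4) = 3.584 in.
M_n = T(d − a/2) = 160 × (18.2 − 1.792) = 2625.3 kip·in.

M_n ≈ 2630 kip·in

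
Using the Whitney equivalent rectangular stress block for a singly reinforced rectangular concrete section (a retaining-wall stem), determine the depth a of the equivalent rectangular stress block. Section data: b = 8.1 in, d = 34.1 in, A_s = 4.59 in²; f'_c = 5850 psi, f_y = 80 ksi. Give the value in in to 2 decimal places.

a ≈ 9.12 in

T = A_s f_y = 4.59 × 80 = 367.2 kips.
a = T/(0.85 f'_c b) = 367.2/(0.85 × 5.85 × 8.1) = 9.12 in.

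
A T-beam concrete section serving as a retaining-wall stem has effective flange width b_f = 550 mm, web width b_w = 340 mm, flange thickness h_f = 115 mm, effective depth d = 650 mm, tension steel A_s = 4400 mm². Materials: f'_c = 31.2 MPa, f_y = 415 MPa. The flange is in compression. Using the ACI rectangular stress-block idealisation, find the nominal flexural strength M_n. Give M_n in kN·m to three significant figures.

M_n ≈ 1070 kN·m

Tension: T = A_s f_y = 4400 × 415 = 1826000 N.
Try a within the flange: a = T/(0.85 f'_c b_f) = 1826000/(0.85 × 31.2 × 550) = 125.19 mm.
a = 125.19 > h_f = 115 mm: the block extends into the web. Split into flange-overhang and web parts.
C_f = 0.85 f'_c (b_f − b_w) h_f = 0.85 × 31.2 × (550 − 340) × 115 = 640458 N.
Remaining web compression depth: a_w = (T − C_f)/(0.85 f'_c b_w) = (1826000 − 640458)/(0.85 × 31.2 × 340) = 131.48 mm.
M_n = C_f(d − h_f/2) + (T − C_f)(d − a_w/2) = 640458 × (650 − 57.5) + 1185542 × (650 − 65.74) = 379.47 + 692.66 = 1072.13 × 10⁶ N·mm.
M_n = 1072.13 kN·m.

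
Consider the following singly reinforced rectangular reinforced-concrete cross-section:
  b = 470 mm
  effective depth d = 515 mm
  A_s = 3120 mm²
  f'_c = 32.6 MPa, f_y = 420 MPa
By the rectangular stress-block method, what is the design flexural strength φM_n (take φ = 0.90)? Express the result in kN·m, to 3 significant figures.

T = A_s f_y = 3120 × 420 = 1310400 N = 1310.4 kN.
From C = T: a = T/(0.85 f'_c b) = 1310400/(0.85 × 32.6 × 470) = 100.62 mm.
M_n = T(d − a/2) = 1310.4 kN × (515 − 50.31) mm = 608.93 kN·m.
φM_n = 0.90 × 608.93 = 548.04 kN·m.

φM_n ≈ 548 kN·m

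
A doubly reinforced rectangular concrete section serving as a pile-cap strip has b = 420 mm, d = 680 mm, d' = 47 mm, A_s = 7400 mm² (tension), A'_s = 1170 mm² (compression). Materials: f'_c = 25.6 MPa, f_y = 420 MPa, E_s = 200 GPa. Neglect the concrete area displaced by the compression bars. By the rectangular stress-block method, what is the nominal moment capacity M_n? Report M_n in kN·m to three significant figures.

Assume both tension and compression steel yield.
Net tension couple steel: A_s − A'_s = 6230 mm².
a = (A_s − A'_s) f_y / (0.85 f'_c b) = 2616600/(0.85 × 25.6 × 420) = 286.31 mm.
c = a/β₁ = 286.31/0.85 = 336.84 mm; ε'_s = 0.003(c − d')/c = 0.0026 ≥ f_y/E_s = 0.0021, so compression steel does yield.
M_n = (A_s − A'_s) f_y (d − a/2) + A'_s f_y (d − d') = [2616600 × (680 − 143.155) + 491400 × (680 − 47)] × 10⁻⁶ = 1404.71 + 311.06 = 1715.77 kN·m.

M_n ≈ 1720 kN·m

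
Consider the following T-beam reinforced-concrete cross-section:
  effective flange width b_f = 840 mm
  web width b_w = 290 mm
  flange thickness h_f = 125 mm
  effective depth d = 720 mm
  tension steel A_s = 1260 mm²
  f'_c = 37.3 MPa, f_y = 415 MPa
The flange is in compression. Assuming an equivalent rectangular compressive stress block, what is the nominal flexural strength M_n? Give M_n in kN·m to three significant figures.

Tension: T = A_s f_y = 1260 × 415 = 522900 N.
Try a within the flange: a = T/(0.85 f'_c b_f) = 522900/(0.85 × 37.3 × 840) = 19.63 mm.
Since a = 19.63 ≤ h_f = 125 mm, the stress block lies entirely in the flange; analyse as a rectangular beam of width b_f.
M_n = T(d − a/2) = 522900 × (720 − 9.815) = 371.36 × 10⁶ N·mm.
M_n = 371.36 kN·m.

M_n ≈ 371 kN·m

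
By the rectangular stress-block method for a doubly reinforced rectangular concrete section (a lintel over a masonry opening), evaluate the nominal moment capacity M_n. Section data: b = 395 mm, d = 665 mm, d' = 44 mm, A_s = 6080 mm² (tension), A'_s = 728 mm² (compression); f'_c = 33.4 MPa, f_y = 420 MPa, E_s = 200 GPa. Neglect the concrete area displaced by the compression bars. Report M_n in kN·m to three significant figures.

M_n ≈ 1460 kN·m

Assume both tension and compression steel yield.
Net tension couple steel: A_s − A'_s = 5352 mm².
a = (A_s − A'_s) f_y / (0.85 f'_c b) = 2247840/(0.85 × 33.4 × 395) = 200.45 mm.
c = a/β₁ = 200.45/0.811 = 247.16 mm; ε'_s = 0.003(c − d')/c = 0.0025 ≥ f_y/E_s = 0.0021, so compression steel does yield.
M_n = (A_s − A'_s) f_y (d − a/2) + A'_s f_y (d − d') = [2247840 × (665 − 100.225) + 305760 × (665 − 44)] × 10⁻⁶ = 1269.52 + 189.88 = 1459.40 kN·m.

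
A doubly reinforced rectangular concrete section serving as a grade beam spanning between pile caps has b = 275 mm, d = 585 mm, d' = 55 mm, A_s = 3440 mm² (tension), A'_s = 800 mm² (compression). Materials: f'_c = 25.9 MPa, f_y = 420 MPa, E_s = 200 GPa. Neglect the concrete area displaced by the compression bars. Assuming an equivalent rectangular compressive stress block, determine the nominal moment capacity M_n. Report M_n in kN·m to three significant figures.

M_n ≈ 725 kN·m

Assume both tension and compression steel yield.
Net tension couple steel: A_s − A'_s = 2640 mm².
a = (A_s − A'_s) f_y / (0.85 f'_c b) = 1108800/(0.85 × 25.9 × 275) = 183.15 mm.
c = a/β₁ = 183.15/0.85 = 215.47 mm; ε'_s = 0.003(c − d')/c = 0.0022 ≥ f_y/E_s = 0.0021, so compression steel does yield.
M_n = (A_s − A'_s) f_y (d − a/2) + A'_s f_y (d − d') = [1108800 × (585 − 91.575) + 336000 × (585 − 55)] × 10⁻⁶ = 547.11 + 178.08 = 725.19 kN·m.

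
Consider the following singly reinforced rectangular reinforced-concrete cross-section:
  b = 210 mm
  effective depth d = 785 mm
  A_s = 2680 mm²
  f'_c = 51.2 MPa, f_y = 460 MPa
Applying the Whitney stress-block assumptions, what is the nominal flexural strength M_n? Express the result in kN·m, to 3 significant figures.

M_n ≈ 885 kN·m

T = A_s f_y = 2680 × 460 = 1232800 N = 1232.8 kN.
From C = T: a = T/(0.85 f'_c b) = 1232800/(0.85 × 51.2 × 210) = 134.89 mm.
M_n = T(d − a/2) = 1232.8 kN × (785 − 67.445) mm = 884.60 kN·m.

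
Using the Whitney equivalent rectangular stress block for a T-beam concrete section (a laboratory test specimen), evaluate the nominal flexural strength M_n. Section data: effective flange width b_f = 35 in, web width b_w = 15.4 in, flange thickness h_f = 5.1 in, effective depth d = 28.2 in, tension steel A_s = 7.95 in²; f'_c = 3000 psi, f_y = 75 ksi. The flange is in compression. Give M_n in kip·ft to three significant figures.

M_n ≈ 1220 kip·ft

Tension: T = A_s f_y = 7.95 × 75 = 596.25 kips.
Try a within the flange: a = T/(0.85 f'_c b_f) = 596.25/(0.85 × 3 × 35) = 6.681 in.
a = 6.681 > h_f = 5.1 in: the block extends into the web. Split into flange-overhang and web parts.
C_f = 0.85 f'_c (b_f − b_w) h_f = 0.85 × 3 × (35 − 15.4) × 5.1 = 254.9 kips.
Remaining web compression depth: a_w = (T − C_f)/(0.85 f'_c b_w) = (596.25 − 254.9)/(0.85 × 3 × 15.4) = 8.692 in.
M_n = C_f(d − h_f/2) + (T − C_f)(d − a_w/2) = 254.9 × (28.2 − 2.55) + 341.35 × (28.2 − 4.346) = 6538.2 + 8142.6 = 14680.8 kip·in.
M_n = 14680.8/12 = 1223.40 kip·ft.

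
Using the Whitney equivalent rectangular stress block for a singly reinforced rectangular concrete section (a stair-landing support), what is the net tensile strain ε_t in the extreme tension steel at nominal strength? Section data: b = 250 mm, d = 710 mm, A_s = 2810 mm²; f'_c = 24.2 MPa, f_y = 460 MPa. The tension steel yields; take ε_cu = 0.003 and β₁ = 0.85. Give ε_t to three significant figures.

ε_t ≈ 0.00420

a = A_s f_y/(0.85 f'_c b) = 251.36 mm.
β₁ = 0.85, so c = a/β₁ = 251.36/0.85 = 295.72 mm.
From the linear strain diagram with ε_cu = 0.003: ε_t = 0.003 (d − c)/c = 0.003 × (710 − 295.72)/295.72 = 0.00420.
ε_t is between 0.004 and 0.005 — transition zone.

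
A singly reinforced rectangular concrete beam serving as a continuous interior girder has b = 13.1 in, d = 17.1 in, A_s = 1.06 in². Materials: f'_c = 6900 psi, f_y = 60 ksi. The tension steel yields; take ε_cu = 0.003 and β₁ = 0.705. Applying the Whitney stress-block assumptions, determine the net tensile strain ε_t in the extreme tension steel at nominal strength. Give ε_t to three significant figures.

ε_t ≈ 0.0407

a = A_s f_y/(0.85 f'_c b) = 0.828 in.
β₁ = 0.705, so c = a/β₁ = 0.828/0.705 = 1.174 in.
From the linear strain diagram with ε_cu = 0.003: ε_t = 0.003 (d − c)/c = 0.003 × (17.1 − 1.174)/1.174 = 0.0407.
Since ε_t ≥ 0.005, the section is tension-controlled.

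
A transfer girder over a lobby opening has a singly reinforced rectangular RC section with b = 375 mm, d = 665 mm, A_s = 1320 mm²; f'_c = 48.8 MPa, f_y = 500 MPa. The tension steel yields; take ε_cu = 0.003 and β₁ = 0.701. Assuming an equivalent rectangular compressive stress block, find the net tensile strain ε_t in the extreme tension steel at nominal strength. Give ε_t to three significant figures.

ε_t ≈ 0.0300

a = A_s f_y/(0.85 f'_c b) = 42.43 mm.
β₁ = 0.701, so c = a/β₁ = 42.43/0.701 = 60.53 mm.
From the linear strain diagram with ε_cu = 0.003: ε_t = 0.003 (d − c)/c = 0.003 × (665 − 60.53)/60.53 = 0.0300.
Since ε_t ≥ 0.005, the section is tension-controlled.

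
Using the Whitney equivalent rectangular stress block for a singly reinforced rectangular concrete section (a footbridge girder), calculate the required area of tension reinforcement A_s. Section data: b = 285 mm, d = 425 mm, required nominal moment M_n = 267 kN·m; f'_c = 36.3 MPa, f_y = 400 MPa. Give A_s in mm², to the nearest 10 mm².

With M_n = 0.85 f'_c a b (d − a/2), solve the quadratic for a:
a = d − √(d² − 2M_n/(0.85 f'_c b)) = 425 − √(425² − 2 × 267×10⁶/(0.85 × 36.3 × 285)) = 78.73 mm.
A_s = 0.85 f'_c a b / f_y = 0.85 × 36.3 × 78.73 × 285 / 400 = 1730.8 mm².

A_s ≈ 1730 mm²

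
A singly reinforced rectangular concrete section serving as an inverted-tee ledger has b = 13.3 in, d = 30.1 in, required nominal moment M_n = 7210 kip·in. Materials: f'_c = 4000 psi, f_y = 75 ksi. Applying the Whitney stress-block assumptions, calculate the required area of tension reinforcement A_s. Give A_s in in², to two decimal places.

From M_n = 0.85 f'_c a b (d − a/2):
a = d − √(d² − 2M_n/(0.85 f'_c b)) = 30.1 − √(30.1² − 2 × 7210/(0.85 × 4 × 13.3)) = 5.869 in.
A_s = 0.85 f'_c a b / f_y = 0.85 × 4 × 5.869 × 13.3 / 75 = 3.539 in².

A_s ≈ 3.54 in²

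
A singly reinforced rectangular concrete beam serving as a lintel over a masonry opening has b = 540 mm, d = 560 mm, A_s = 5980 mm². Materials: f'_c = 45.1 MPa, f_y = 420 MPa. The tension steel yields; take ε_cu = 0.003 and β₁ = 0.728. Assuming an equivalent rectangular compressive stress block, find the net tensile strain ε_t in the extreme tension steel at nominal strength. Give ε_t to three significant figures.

ε_t ≈ 0.00708

a = A_s f_y/(0.85 f'_c b) = 121.33 mm.
β₁ = 0.728, so c = a/β₁ = 121.33/0.728 = 166.66 mm.
From the linear strain diagram with ε_cu = 0.003: ε_t = 0.003 (d − c)/c = 0.003 × (560 − 166.66)/166.66 = 0.00708.
Since ε_t ≥ 0.005, the section is tension-controlled.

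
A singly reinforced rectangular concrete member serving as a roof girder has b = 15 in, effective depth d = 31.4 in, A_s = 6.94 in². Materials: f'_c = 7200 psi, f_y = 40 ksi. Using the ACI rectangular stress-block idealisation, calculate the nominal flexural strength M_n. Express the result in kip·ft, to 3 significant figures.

T = A_s f_y = 6.94 × 40 = 277.6 kips.
a = T/(0.85 f'_c b) = 277.6/(0.85 × 7.2 × 15) = 3.024 in.
M_n = T(d − a/2) = 277.6 × (31.4 − 1.512) = 8296.9 kip·in = 8296.9/12 = 691.41 kip·ft.

M_n ≈ 691 kip·ft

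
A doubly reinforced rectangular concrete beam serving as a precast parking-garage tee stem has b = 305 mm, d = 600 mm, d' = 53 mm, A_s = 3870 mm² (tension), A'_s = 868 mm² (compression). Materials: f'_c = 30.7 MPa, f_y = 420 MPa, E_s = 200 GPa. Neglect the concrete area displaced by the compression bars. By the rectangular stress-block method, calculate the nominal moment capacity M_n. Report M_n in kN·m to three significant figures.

Assume both tension and compression steel yield.
Net tension couple steel: A_s − A'_s = 3002 mm².
a = (A_s − A'_s) f_y / (0.85 f'_c b) = 1260840/(0.85 × 30.7 × 305) = 158.42 mm.
c = a/β₁ = 158.42/0.831 = 190.64 mm; ε'_s = 0.003(c − d')/c = 0.0022 ≥ f_y/E_s = 0.0021, so compression steel does yield.
M_n = (A_s − A'_s) f_y (d − a/2) + A'_s f_y (d − d') = [1260840 × (600 − 79.21) + 364560 × (600 − 53)] × 10⁻⁶ = 656.63 + 199.41 = 856.04 kN·m.

M_n ≈ 856 kN·m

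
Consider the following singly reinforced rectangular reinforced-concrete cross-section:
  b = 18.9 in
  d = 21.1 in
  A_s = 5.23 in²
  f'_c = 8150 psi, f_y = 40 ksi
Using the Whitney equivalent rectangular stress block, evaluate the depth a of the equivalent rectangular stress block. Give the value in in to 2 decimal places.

a ≈ 1.60 in

T = A_s f_y = 5.23 × 40 = 209.2 kips.
a = T/(0.85 f'_c b) = 209.2/(0.85 × 8.15 × 18.9) = 1.60 in.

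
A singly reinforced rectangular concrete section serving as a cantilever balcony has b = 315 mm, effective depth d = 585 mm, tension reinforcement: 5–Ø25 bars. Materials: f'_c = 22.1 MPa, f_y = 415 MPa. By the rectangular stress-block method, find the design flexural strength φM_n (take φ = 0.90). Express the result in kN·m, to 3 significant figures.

φM_n ≈ 457 kN·m

A_s = 5 × 491 = 2455 mm².
T = A_s f_y = 2455 × 415 = 1018825 N = 1018.825 kN.
From C = T: a = T/(0.85 f'_c b) = 1018825/(0.85 × 22.1 × 315) = 172.18 mm.
M_n = T(d − a/2) = 1018.825 kN × (585 − 86.09) mm = 508.30 kN·m.
φM_n = 0.90 × 508.30 = 457.47 kN·m.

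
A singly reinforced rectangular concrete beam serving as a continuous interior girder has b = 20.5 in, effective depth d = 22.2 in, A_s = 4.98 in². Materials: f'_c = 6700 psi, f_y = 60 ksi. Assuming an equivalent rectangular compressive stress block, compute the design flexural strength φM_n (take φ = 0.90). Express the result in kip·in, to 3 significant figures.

φM_n ≈ 5630 kip·in

T = A_s f_y = 4.98 × 60 = 298.8 kips.
a = T/(0.85 f'_c b) = 298.8/(0.85 × 6.7 × 20.5) = 2.559 in.
M_n = T(d − a/2) = 298.8 × (22.2 − 1.2795) = 6251.0 kip·in.
φM_n = 0.90 × 6251.0 = 5625.9 kip·in.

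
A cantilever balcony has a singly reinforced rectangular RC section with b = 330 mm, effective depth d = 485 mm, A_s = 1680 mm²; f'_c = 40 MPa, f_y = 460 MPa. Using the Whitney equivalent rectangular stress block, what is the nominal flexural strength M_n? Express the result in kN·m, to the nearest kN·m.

T = A_s f_y = 1680 × 460 = 772800 N = 772.8 kN.
From C = T: a = T/(0.85 f'_c b) = 772800/(0.85 × 40 × 330) = 68.88 mm.
M_n = T(d − a/2) = 772.8 kN × (485 − 34.44) mm = 348.19 kN·m.

M_n ≈ 348 kN·m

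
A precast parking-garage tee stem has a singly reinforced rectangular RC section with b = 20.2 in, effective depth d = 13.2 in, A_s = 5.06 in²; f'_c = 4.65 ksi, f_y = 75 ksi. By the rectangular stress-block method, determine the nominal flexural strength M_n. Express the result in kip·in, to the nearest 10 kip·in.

M_n ≈ 4110 kip·in

T = A_s f_y = 5.06 × 75 = 379.5 kips.
a = T/(0.85 f'_c b) = 379.5/(0.85 × 4.65 × 20.2) = 4.753 in.
M_n = T(d − a/2) = 379.5 × (13.2 − 2.3765) = 4107.5 kip·in.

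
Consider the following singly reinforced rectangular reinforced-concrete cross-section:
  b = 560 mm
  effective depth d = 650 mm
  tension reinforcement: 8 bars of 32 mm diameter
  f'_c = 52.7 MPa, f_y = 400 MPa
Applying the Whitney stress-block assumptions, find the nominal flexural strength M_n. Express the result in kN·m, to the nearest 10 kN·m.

A_s = 8 × 804 = 6432 mm².
T = A_s f_y = 6432 × 400 = 2572800 N = 2572.8 kN.
From C = T: a = T/(0.85 f'_c b) = 2572800/(0.85 × 52.7 × 560) = 102.56 mm.
M_n = T(d − a/2) = 2572.8 kN × (650 − 51.28) mm = 1540.39 kN·m.

M_n ≈ 1540 kN·m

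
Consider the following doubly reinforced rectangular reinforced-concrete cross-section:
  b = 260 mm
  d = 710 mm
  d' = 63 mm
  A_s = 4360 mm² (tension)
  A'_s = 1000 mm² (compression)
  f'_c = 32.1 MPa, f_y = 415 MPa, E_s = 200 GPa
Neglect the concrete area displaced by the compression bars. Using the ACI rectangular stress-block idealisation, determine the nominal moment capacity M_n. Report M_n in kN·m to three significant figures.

M_n ≈ 1120 kN·m

Assume both tension and compression steel yield.
Net tension couple steel: A_s − A'_s = 3360 mm².
a = (A_s − A'_s) f_y / (0.85 f'_c b) = 1394400/(0.85 × 32.1 × 260) = 196.56 mm.
c = a/β₁ = 196.56/0.821 = 239.42 mm; ε'_s = 0.003(c − d')/c = 0.0022 ≥ f_y/E_s = 0.0021, so compression steel does yield.
M_n = (A_s − A'_s) f_y (d − a/2) + A'_s f_y (d − d') = [1394400 × (710 − 98.28) + 415000 × (710 − 63)] × 10⁻⁶ = 852.98 + 268.51 = 1121.49 kN·m.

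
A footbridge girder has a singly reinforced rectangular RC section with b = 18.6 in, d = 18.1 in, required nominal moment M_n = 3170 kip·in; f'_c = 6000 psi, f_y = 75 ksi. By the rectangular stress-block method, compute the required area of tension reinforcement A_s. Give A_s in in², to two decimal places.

From M_n = 0.85 f'_c a b (d − a/2):
a = d − √(d² − 2M_n/(0.85 f'_c b)) = 18.1 − √(18.1² − 2 × 3170/(0.85 × 6 × 18.6)) = 1.951 in.
A_s = 0.85 f'_c a b / f_y = 0.85 × 6 × 1.951 × 18.6 / 75 = 2.468 in².

A_s ≈ 2.47 in²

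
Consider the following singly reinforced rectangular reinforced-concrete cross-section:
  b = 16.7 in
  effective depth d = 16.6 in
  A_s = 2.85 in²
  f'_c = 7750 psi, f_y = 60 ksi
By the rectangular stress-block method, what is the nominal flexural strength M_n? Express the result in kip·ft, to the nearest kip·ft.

T = A_s f_y = 2.85 × 60 = 171 kips.
a = T/(0.85 f'_c b) = 171/(0.85 × 7.75 × 16.7) = 1.554 in.
M_n = T(d − a/2) = 171 × (16.6 − 0.777) = 2705.7 kip·in = 2705.7/12 = 225.48 kip·ft.

M_n ≈ 225 kip·ft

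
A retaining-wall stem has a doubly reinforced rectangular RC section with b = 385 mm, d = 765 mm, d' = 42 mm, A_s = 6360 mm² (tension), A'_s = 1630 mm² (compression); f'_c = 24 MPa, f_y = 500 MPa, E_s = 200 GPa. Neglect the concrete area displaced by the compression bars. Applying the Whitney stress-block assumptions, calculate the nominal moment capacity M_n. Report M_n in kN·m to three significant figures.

Assume both tension and compression steel yield.
Net tension couple steel: A_s − A'_s = 4730 mm².
a = (A_s − A'_s) f_y / (0.85 f'_c b) = 2365000/(0.85 × 24 × 385) = 301.12 mm.
c = a/β₁ = 301.12/0.85 = 354.26 mm; ε'_s = 0.003(c − d')/c = 0.0026 ≥ f_y/E_s = 0.0025, so compression steel does yield.
M_n = (A_s − A'_s) f_y (d − a/2) + A'_s f_y (d − d') = [2365000 × (765 − 150.56) + 815000 × (765 − 42)] × 10⁻⁶ = 1453.15 + 589.25 = 2042.40 kN·m.

M_n ≈ 2040 kN·m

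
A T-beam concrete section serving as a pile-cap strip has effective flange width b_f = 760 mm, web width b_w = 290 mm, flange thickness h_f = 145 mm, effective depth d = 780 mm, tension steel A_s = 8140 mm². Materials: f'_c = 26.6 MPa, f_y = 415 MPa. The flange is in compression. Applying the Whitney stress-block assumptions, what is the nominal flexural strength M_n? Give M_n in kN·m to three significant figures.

M_n ≈ 2270 kN·m

Tension: T = A_s f_y = 8140 × 415 = 3378100 N.
Try a within the flange: a = T/(0.85 f'_c b_f) = 3378100/(0.85 × 26.6 × 760) = 196.59 mm.
a = 196.59 > h_f = 145 mm: the block extends into the web. Split into flange-overhang and web parts.
C_f = 0.85 f'_c (b_f − b_w) h_f = 0.85 × 26.6 × (760 − 290) × 145 = 1540872 N.
Remaining web compression depth: a_w = (T − C_f)/(0.85 f'_c b_w) = (3378100 − 1540872)/(0.85 × 26.6 × 290) = 280.20 mm.
M_n = C_f(d − h_f/2) + (T − C_f)(d − a_w/2) = 1540872 × (780 − 72.5) + 1837228 × (780 − 140.1) = 1090.17 + 1175.64 = 2265.81 × 10⁶ N·mm.
M_n = 2265.81 kN·m.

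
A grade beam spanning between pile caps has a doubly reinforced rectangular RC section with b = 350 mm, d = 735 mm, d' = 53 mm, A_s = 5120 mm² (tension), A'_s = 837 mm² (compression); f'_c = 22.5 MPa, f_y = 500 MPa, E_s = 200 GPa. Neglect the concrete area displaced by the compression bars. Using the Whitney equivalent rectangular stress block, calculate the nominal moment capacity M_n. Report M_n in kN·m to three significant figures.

M_n ≈ 1520 kN·m

Assume both tension and compression steel yield.
Net tension couple steel: A_s − A'_s = 4283 mm².
a = (A_s − A'_s) f_y / (0.85 f'_c b) = 2141500/(0.85 × 22.5 × 350) = 319.93 mm.
c = a/β₁ = 319.93/0.85 = 376.39 mm; ε'_s = 0.003(c − d')/c = 0.0026 ≥ f_y/E_s = 0.0025, so compression steel does yield.
M_n = (A_s − A'_s) f_y (d − a/2) + A'_s f_y (d − d') = [2141500 × (735 − 159.965) + 418500 × (735 − 53)] × 10⁻⁶ = 1231.44 + 285.42 = 1516.86 kN·m.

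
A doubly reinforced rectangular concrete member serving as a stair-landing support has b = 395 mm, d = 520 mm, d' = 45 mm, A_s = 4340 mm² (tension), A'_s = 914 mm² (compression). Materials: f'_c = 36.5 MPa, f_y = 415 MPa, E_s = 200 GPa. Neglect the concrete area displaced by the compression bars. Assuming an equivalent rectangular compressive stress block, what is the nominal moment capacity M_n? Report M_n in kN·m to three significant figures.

Assume both tension and compression steel yield.
Net tension couple steel: A_s − A'_s = 3426 mm².
a = (A_s − A'_s) f_y / (0.85 f'_c b) = 1421790/(0.85 × 36.5 × 395) = 116.02 mm.
c = a/β₁ = 116.02/0.789 = 147.05 mm; ε'_s = 0.003(c − d')/c = 0.0021 ≥ f_y/E_s = 0.0021, so compression steel does yield.
M_n = (A_s − A'_s) f_y (d − a/2) + A'_s f_y (d − d') = [1421790 × (520 − 58.01) + 379310 × (520 − 45)] × 10⁻⁶ = 656.85 + 180.17 = 837.02 kN·m.

M_n ≈ 837 kN·m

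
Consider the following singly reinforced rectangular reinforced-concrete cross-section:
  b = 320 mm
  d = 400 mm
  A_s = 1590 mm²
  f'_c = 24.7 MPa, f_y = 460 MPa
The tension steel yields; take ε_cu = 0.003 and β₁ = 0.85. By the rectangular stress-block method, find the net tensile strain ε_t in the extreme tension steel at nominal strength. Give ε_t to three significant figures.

ε_t ≈ 0.00637

a = A_s f_y/(0.85 f'_c b) = 108.87 mm.
β₁ = 0.85, so c = a/β₁ = 108.87/0.85 = 128.08 mm.
From the linear strain diagram with ε_cu = 0.003: ε_t = 0.003 (d − c)/c = 0.003 × (400 − 128.08)/128.08 = 0.00637.
Since ε_t ≥ 0.005, the section is tension-controlled.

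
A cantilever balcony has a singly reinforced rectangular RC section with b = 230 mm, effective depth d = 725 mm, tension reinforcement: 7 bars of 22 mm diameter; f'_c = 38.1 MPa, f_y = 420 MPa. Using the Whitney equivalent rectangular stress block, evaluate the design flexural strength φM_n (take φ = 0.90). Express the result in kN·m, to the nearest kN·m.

A_s = 7 × 380 = 2660 mm².
T = A_s f_y = 2660 × 420 = 1117200 N = 1117.2 kN.
From C = T: a = T/(0.85 f'_c b) = 1117200/(0.85 × 38.1 × 230) = 149.99 mm.
M_n = T(d − a/2) = 1117.2 kN × (725 − 74.995) mm = 726.19 kN·m.
φM_n = 0.90 × 726.19 = 653.57 kN·m.

φM_n ≈ 654 kN·m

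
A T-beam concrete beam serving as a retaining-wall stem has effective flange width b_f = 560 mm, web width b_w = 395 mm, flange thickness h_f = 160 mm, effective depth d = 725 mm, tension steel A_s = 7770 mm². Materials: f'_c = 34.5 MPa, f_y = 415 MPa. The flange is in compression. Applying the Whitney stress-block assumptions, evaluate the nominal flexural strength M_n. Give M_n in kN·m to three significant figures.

M_n ≈ 2020 kN·m

Tension: T = A_s f_y = 7770 × 415 = 3224550 N.
Try a within the flange: a = T/(0.85 f'_c b_f) = 3224550/(0.85 × 34.5 × 560) = 196.36 mm.
a = 196.36 > h_f = 160 mm: the block extends into the web. Split into flange-overhang and web parts.
C_f = 0.85 f'_c (b_f − b_w) h_f = 0.85 × 34.5 × (560 − 395) × 160 = 774180 N.
Remaining web compression depth: a_w = (T − C_f)/(0.85 f'_c b_w) = (3224550 − 774180)/(0.85 × 34.5 × 395) = 211.54 mm.
M_n = C_f(d − h_f/2) + (T − C_f)(d − a_w/2) = 774180 × (725 − 80) + 2450370 × (725 − 105.77) = 499.35 + 1517.34 = 2016.69 × 10⁶ N·mm.
M_n = 2016.69 kN·m.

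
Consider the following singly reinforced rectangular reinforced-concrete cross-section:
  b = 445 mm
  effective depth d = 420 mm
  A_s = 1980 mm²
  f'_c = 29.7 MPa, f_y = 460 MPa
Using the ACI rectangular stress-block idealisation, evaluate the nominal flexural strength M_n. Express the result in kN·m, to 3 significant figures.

M_n ≈ 346 kN·m

T = A_s f_y = 1980 × 460 = 910800 N = 910.8 kN.
From C = T: a = T/(0.85 f'_c b) = 910800/(0.85 × 29.7 × 445) = 81.08 mm.
M_n = T(d − a/2) = 910.8 kN × (420 − 40.54) mm = 345.61 kN·m.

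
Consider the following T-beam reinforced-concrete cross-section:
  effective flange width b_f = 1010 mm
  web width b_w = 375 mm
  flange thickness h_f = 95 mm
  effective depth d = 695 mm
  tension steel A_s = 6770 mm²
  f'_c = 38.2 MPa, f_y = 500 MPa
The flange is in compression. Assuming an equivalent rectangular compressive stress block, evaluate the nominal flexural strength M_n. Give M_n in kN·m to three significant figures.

M_n ≈ 2180 kN·m

Tension: T = A_s f_y = 6770 × 500 = 3385000 N.
Try a within the flange: a = T/(0.85 f'_c b_f) = 3385000/(0.85 × 38.2 × 1010) = 103.22 mm.
a = 103.22 > h_f = 95 mm: the block extends into the web. Split into flange-overhang and web parts.
C_f = 0.85 f'_c (b_f − b_w) h_f = 0.85 × 38.2 × (1010 − 375) × 95 = 1958753 N.
Remaining web compression depth: a_w = (T − C_f)/(0.85 f'_c b_w) = (3385000 − 1958753)/(0.85 × 38.2 × 375) = 117.13 mm.
M_n = C_f(d − h_f/2) + (T − C_f)(d − a_w/2) = 1958753 × (695 − 47.5) + 1426247 × (695 − 58.565) = 1268.29 + 907.71 = 2176.00 × 10⁶ N·mm.
M_n = 2176.00 kN·m.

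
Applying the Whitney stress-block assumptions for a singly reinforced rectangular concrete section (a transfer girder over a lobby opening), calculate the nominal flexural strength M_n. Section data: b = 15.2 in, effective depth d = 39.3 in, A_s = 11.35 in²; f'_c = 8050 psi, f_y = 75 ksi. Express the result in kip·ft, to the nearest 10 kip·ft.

T = A_s f_y = 11.35 × 75 = 851.25 kips.
a = T/(0.85 f'_c b) = 851.25/(0.85 × 8.05 × 15.2) = 8.185 in.
M_n = T(d − a/2) = 851.25 × (39.3 − 4.0925) = 29970.4 kip·in = 29970.4/12 = 2497.53 kip·ft.

M_n ≈ 2500 kip·ft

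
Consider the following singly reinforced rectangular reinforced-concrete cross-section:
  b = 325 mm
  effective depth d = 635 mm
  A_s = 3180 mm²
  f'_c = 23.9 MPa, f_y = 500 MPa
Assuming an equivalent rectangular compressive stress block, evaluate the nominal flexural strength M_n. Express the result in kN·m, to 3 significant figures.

M_n ≈ 818 kN·m

T = A_s f_y = 3180 × 500 = 1590000 N = 1590 kN.
From C = T: a = T/(0.85 f'_c b) = 1590000/(0.85 × 23.9 × 325) = 240.82 mm.
M_n = T(d − a/2) = 1590 kN × (635 − 120.41) mm = 818.20 kN·m.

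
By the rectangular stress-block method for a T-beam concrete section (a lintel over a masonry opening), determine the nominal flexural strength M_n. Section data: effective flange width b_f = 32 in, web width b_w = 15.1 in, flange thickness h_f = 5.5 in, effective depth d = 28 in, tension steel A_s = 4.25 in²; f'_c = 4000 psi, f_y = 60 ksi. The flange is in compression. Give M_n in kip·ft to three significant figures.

M_n ≈ 570 kip·ft

Tension: T = A_s f_y = 4.25 × 60 = 255 kips.
Try a within the flange: a = T/(0.85 f'_c b_f) = 255/(0.85 × 4 × 32) = 2.344 in.
Since a = 2.344 ≤ h_f = 5.5 in, the stress block lies entirely in the flange; analyse as a rectangular beam of width b_f.
M_n = T(d − a/2) = 255 × (28 − 1.172) = 6841.1 kip·in.
M_n = 6841.1/12 = 570.09 kip·ft.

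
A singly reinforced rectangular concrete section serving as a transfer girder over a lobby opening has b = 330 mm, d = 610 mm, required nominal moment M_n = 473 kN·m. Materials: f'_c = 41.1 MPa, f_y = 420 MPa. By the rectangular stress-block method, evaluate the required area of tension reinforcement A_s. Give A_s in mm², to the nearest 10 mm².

With M_n = 0.85 f'_c a b (d − a/2), solve the quadratic for a:
a = d − √(d² − 2M_n/(0.85 f'_c b)) = 610 − √(610² − 2 × 473×10⁶/(0.85 × 41.1 × 330)) = 71.44 mm.
A_s = 0.85 f'_c a b / f_y = 0.85 × 41.1 × 71.44 × 330 / 420 = 1961.0 mm².

A_s ≈ 1960 mm²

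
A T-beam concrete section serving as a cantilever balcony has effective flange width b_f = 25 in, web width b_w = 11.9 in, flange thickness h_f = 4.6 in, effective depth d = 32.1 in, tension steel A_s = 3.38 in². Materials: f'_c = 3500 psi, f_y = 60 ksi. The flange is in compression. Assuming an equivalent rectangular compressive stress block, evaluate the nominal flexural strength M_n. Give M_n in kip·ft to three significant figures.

M_n ≈ 519 kip·ft

Tension: T = A_s f_y = 3.38 × 60 = 202.8 kips.
Try a within the flange: a = T/(0.85 f'_c b_f) = 202.8/(0.85 × 3.5 × 25) = 2.727 in.
Since a = 2.727 ≤ h_f = 4.6 in, the stress block lies entirely in the flange; analyse as a rectangular beam of width b_f.
M_n = T(d − a/2) = 202.8 × (32.1 − 1.3635) = 6233.4 kip·in.
M_n = 6233.4/12 = 519.45 kip·ft.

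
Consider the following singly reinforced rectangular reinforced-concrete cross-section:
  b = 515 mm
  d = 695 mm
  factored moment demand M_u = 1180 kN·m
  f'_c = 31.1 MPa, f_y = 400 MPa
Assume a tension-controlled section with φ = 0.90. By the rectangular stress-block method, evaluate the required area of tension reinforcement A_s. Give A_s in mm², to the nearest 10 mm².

M_n = M_u/φ = 1180/0.90 = 1311.11 kN·m.
With M_n = 0.85 f'_c a b (d − a/2), solve the quadratic for a:
a = d − √(d² − 2M_n/(0.85 f'_c b)) = 695 − √(695² − 2 × 1311.11×10⁶/(0.85 × 31.1 × 515)) = 156.10 mm.
A_s = 0.85 f'_c a b / f_y = 0.85 × 31.1 × 156.10 × 515 / 400 = 5312.9 mm².

A_s ≈ 5310 mm²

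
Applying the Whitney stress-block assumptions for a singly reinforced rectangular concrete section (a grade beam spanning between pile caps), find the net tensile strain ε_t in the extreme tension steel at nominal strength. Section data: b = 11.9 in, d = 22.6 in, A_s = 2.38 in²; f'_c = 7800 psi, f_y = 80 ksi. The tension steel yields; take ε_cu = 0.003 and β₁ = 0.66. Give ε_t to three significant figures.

ε_t ≈ 0.0155

a = A_s f_y/(0.85 f'_c b) = 2.413 in.
β₁ = 0.66, so c = a/β₁ = 2.413/0.66 = 3.656 in.
From the linear strain diagram with ε_cu = 0.003: ε_t = 0.003 (d − c)/c = 0.003 × (22.6 − 3.656)/3.656 = 0.0155.
Since ε_t ≥ 0.005, the section is tension-controlled.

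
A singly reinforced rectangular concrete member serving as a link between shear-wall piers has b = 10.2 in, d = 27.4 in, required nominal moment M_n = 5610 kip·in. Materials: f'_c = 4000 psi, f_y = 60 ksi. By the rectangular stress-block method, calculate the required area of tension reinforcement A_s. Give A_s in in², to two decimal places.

A_s ≈ 3.89 in²

From M_n = 0.85 f'_c a b (d − a/2):
a = d − √(d² − 2M_n/(0.85 f'_c b)) = 27.4 − √(27.4² − 2 × 5610/(0.85 × 4 × 10.2)) = 6.730 in.
A_s = 0.85 f'_c a b / f_y = 0.85 × 4 × 6.730 × 10.2 / 60 = 3.890 in².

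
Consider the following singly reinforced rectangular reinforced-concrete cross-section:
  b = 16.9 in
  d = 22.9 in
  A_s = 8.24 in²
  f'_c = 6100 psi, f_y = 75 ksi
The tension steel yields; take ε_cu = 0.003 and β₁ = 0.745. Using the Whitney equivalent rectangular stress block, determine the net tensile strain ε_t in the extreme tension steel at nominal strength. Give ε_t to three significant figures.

a = A_s f_y/(0.85 f'_c b) = 7.053 in.
β₁ = 0.745, so c = a/β₁ = 7.053/0.745 = 9.467 in.
From the linear strain diagram with ε_cu = 0.003: ε_t = 0.003 (d − c)/c = 0.003 × (22.9 − 9.467)/9.467 = 0.00426.
ε_t is between 0.004 and 0.005 — transition zone.

ε_t ≈ 0.00426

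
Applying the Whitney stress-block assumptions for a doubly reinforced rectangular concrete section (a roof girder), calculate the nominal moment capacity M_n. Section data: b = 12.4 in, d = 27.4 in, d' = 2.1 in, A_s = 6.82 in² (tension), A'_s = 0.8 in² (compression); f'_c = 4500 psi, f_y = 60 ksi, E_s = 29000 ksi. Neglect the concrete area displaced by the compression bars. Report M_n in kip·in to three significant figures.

Assume both steels yield.
a = (A_s − A'_s) f_y/(0.85 f'_c b) = (6.82 − 0.8) × 60/(0.85 × 4.5 × 12.4) = 7.615 in.
c = a/β₁ = 7.615/0.825 = 9.230 in; ε'_s = 0.003(c − d')/c = 0.0023 ≥ ε_y = 0.0021, so the compression steel yields.
M_n = (A_s − A'_s) f_y (d − a/2) + A'_s f_y (d − d') = 361.2 × (27.4 − 3.8075) + 48 × (27.4 − 2.1) = 8521.6 + 1214.4 = 9736.0 kip·in.

M_n ≈ 9740 kip·in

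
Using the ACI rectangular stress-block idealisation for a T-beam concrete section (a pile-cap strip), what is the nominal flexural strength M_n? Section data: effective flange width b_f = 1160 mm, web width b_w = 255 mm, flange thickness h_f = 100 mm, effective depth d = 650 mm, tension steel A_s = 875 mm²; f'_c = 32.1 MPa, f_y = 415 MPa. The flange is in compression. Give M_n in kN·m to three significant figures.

M_n ≈ 234 kN·m

Tension: T = A_s f_y = 875 × 415 = 363125 N.
Try a within the flange: a = T/(0.85 f'_c b_f) = 363125/(0.85 × 32.1 × 1160) = 11.47 mm.
Since a = 11.47 ≤ h_f = 100 mm, the stress block lies entirely in the flange; analyse as a rectangular beam of width b_f.
M_n = T(d − a/2) = 363125 × (650 − 5.735) = 233.95 × 10⁶ N·mm.
M_n = 233.95 kN·m.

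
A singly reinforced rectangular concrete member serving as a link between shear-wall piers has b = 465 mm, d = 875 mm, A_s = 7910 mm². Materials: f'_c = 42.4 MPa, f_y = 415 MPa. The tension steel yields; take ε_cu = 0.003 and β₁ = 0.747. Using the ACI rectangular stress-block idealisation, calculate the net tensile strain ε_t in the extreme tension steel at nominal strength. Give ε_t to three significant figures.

ε_t ≈ 0.00701

a = A_s f_y/(0.85 f'_c b) = 195.88 mm.
β₁ = 0.747, so c = a/β₁ = 195.88/0.747 = 262.22 mm.
From the linear strain diagram with ε_cu = 0.003: ε_t = 0.003 (d − c)/c = 0.003 × (875 − 262.22)/262.22 = 0.00701.
Since ε_t ≥ 0.005, the section is tension-controlled.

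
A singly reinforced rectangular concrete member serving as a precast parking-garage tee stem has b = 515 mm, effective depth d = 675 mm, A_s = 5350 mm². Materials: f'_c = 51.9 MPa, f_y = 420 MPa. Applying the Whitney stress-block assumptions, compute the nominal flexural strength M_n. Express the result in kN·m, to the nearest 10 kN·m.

T = A_s f_y = 5350 × 420 = 2247000 N = 2247 kN.
From C = T: a = T/(0.85 f'_c b) = 2247000/(0.85 × 51.9 × 515) = 98.90 mm.
M_n = T(d − a/2) = 2247 kN × (675 − 49.45) mm = 1405.61 kN·m.

M_n ≈ 1410 kN·m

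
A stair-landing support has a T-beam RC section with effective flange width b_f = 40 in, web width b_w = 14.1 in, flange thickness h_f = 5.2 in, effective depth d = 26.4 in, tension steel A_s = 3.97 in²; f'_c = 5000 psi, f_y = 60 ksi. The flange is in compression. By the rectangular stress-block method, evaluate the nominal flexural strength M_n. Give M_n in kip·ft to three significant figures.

Tension: T = A_s f_y = 3.97 × 60 = 238.2 kips.
Try a within the flange: a = T/(0.85 f'_c b_f) = 238.2/(0.85 × 5 × 40) = 1.401 in.
Since a = 1.401 ≤ h_f = 5.2 in, the stress block lies entirely in the flange; analyse as a rectangular beam of width b_f.
M_n = T(d − a/2) = 238.2 × (26.4 − 0.7005) = 6121.6 kip·in.
M_n = 6121.6/12 = 510.13 kip·ft.

M_n ≈ 510 kip·ft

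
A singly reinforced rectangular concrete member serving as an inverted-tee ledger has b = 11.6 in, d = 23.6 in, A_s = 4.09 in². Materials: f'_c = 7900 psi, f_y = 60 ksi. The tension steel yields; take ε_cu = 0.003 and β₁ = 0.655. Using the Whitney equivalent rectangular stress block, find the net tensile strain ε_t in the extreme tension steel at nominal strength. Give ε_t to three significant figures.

a = A_s f_y/(0.85 f'_c b) = 3.150 in.
β₁ = 0.655, so c = a/β₁ = 3.150/0.655 = 4.809 in.
From the linear strain diagram with ε_cu = 0.003: ε_t = 0.003 (d − c)/c = 0.003 × (23.6 − 4.809)/4.809 = 0.0117.
Since ε_t ≥ 0.005, the section is tension-controlled.

ε_t ≈ 0.0117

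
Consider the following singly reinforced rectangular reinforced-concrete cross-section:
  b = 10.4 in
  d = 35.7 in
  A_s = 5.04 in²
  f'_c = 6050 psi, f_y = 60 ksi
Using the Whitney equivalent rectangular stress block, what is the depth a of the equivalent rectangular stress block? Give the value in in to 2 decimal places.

T = A_s f_y = 5.04 × 60 = 302.4 kips.
a = T/(0.85 f'_c b) = 302.4/(0.85 × 6.05 × 10.4) = 5.65 in.

a ≈ 5.65 in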